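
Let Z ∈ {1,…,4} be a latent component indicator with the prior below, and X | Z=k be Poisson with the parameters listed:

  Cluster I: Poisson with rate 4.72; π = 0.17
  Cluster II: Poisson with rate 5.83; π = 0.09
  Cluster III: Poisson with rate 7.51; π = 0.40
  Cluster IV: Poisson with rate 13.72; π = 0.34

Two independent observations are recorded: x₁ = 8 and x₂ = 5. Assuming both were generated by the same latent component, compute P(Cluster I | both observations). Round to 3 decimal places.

Apply Bayes' rule: the posterior for each component is proportional to its prior times its likelihood at x.
Since both observations come from the same component, the likelihood for component k is f_k(x₁)·f_k(x₂).
  L_I = [0.0544685] × [0.174044] = 0.00947991
  L_II = [0.0972503] × [0.164902] = 0.0160367
  L_III = [0.137419] × [0.10901] = 0.0149801
  L_IV = [0.0342604] × [0.00445727] = 0.000152708
Unnormalised posteriors:
  π_I·L_I = 0.17 × 0.00947991 = 0.00161159
  π_II·L_II = 0.09 × 0.0160367 = 0.00144331
  π_III·L_III = 0.40 × 0.0149801 = 0.00599203
  π_IV·L_IV = 0.34 × 0.000152708 = 5.19206e-05
Evidence: 0.00161159 + 0.00144331 + 0.00599203 + 5.19206e-05 = 0.00909885
Responsibility of Cluster I: 0.00161159 / 0.00909885 ≈ 0.177

0.177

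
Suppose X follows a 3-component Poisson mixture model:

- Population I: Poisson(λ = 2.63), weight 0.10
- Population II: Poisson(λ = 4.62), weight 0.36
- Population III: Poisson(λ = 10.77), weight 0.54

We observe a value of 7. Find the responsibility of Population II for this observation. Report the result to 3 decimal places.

0.447

P(component k | x) = π_k·f_k(x) / marginal(x), where marginal(x) = Σ_j π_j·f_j(x).
Evaluate each component's likelihood at the observed value:
  p_I = e^(−2.63)·2.63^7/7! = 0.012447
  p_II = e^(−4.62)·4.62^7/7! = 0.0878259
  p_III = e^(−10.77)·10.77^7/7! = 0.0701016
Multiply by the mixture weights:
  π_I·p_I = 0.10 × 0.012447 = 0.0012447
  π_II·p_II = 0.36 × 0.0878259 = 0.0316173
  π_III·p_III = 0.54 × 0.0701016 = 0.0378549
Marginal: 0.0012447 + 0.0316173 + 0.0378549 = 0.0707169
Responsibility of Population II: 0.0316173 / 0.0707169 ≈ 0.447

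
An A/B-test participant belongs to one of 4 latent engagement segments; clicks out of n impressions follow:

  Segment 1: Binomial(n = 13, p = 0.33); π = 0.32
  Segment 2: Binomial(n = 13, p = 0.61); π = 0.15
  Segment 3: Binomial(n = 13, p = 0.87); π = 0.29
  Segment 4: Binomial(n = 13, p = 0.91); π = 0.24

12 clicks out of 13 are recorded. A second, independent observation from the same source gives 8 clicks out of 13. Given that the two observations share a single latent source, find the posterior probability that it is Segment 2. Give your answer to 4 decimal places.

P(component k | x) = π_k·f_k(x) / marginal(x), where marginal(x) = Σ_j π_j·f_j(x).
Since both observations come from the same component, the likelihood for component k is f_k(x₁)·f_k(x₂).
  f_1 = [C(13,12)·0.33^12·0.67^1 = 13·1.66789e-06·0.67 = 1.45273e-05] × [0.0244379] = 3.55017e-07
  f_2 = [C(13,12)·0.61^12·0.39^1 = 13·0.00265435·0.39 = 0.0134575] × [0.222608] = 0.00299575
  f_3 = [C(13,12)·0.87^12·0.13^1 = 13·0.188032·0.13 = 0.317774] × [0.0156837] = 0.00498387
  f_4 = [C(13,12)·0.91^12·0.09^1 = 13·0.322475·0.09 = 0.377296] × [0.00357373] = 0.00134836
Unnormalised posteriors:
  π_1·f_1 = 0.32 × 3.55017e-07 = 1.13606e-07
  π_2·f_2 = 0.15 × 0.00299575 = 0.000449363
  π_3·f_3 = 0.29 × 0.00498387 = 0.00144532
  π_4·f_4 = 0.24 × 0.00134836 = 0.000323606
Denominator: 1.13606e-07 + 0.000449363 + 0.00144532 + 0.000323606 = 0.00221841
P(Segment 2 | x₁,x₂) ≈ 0.2026

0.2026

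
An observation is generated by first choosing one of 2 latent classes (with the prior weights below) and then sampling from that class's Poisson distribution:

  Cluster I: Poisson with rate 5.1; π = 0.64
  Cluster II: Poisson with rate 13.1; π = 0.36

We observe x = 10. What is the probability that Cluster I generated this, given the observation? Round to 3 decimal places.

0.298

Apply Bayes' rule: the posterior for each component is proportional to its prior times its likelihood at x.
Evaluate each component's likelihood at the observed value:
  L_I = e^(−5.1)·5.1^10/10! = 0.0200003
  L_II = e^(−13.1)·13.1^10/10! = 0.0838865
Weight by the priors:
  P(Z=I)·L_I = 0.64 × 0.0200003 = 0.0128002
  P(Z=II)·L_II = 0.36 × 0.0838865 = 0.0301991
Evidence: 0.0128002 + 0.0301991 = 0.0429994
P(Cluster I | 10) ≈ 0.298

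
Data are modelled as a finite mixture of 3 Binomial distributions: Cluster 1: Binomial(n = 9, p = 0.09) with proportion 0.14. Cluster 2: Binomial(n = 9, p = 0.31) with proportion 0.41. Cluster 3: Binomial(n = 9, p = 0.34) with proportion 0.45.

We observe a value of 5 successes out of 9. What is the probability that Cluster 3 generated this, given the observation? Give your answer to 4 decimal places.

0.5927

Posterior ∝ prior × likelihood, so P(k | x) ∝ π_k f_k(x); normalise over all components.
Binomial probabilities:
  f_1 = 0.00051021
  f_2 = 0.0817665
  f_3 = 0.108628
Prior × likelihood for each component:
  π_1·f_1 = 0.14 × 0.00051021 = 7.14293e-05
  π_2·f_2 = 0.41 × 0.0817665 = 0.0335243
  π_3·f_3 = 0.45 × 0.108628 = 0.0488825
Evidence: 7.14293e-05 + 0.0335243 + 0.0488825 = 0.0824782
Responsibility of Cluster 3: 0.0488825 / 0.0824782 ≈ 0.5927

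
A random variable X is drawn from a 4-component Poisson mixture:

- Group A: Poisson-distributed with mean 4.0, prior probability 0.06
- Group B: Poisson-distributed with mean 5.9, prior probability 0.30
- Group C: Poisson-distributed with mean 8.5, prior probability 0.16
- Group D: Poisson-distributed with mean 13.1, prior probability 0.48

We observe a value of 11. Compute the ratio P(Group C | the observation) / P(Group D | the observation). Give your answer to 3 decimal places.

The posterior odds equal the prior odds times the likelihood ratio: (π_i/π_j)·(f_i(x)/f_j(x)).
Evaluate each component's likelihood at the observed value:
  L_A = e^(−4.0)·4.0^11/11! = 0.00192454
  L_B = e^(−5.9)·5.9^11/11! = 0.0206956
  L_C = e^(−8.5)·8.5^11/11! = 0.0853001
  L_D = e^(−13.1)·13.1^11/11! = 0.0999012
0.013648 / 0.0479526 ≈ 0.285

0.285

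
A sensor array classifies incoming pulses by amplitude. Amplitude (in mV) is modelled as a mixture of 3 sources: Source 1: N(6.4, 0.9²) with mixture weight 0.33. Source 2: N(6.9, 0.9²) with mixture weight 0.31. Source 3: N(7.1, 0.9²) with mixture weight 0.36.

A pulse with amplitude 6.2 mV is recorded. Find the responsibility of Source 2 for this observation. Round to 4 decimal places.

0.2978

The responsibility of component k is π_k f_k(x) divided by Σ_j π_j f_j(x).
Evaluate each component's likelihood at the observed value:
  p_1 = 0.432458
  p_2 = 0.327572
  p_3 = 0.268856
Multiply by the mixture weights:
  π_1·p_1 = 0.33 × 0.432458 = 0.142711
  π_2·p_2 = 0.31 × 0.327572 = 0.101547
  π_3·p_3 = 0.36 × 0.268856 = 0.0967883
Sum: 0.142711 + 0.101547 + 0.0967883 = 0.341047
Responsibility of Source 2: 0.101547 / 0.341047 ≈ 0.2978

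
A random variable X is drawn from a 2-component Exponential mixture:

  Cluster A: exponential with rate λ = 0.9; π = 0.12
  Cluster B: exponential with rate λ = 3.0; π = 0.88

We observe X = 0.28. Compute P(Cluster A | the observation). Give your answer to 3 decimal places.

0.069

Posterior ∝ prior × likelihood, so P(k | x) ∝ P(Z=k) f_k(x); normalise over all components.
Component likelihoods at x = 0.28:
  f_A = 0.9·e^(−0.9·0.28) = 0.9·e^(−0.2520) = 0.69952
  f_B = 3.0·e^(−3.0·0.28) = 3.0·e^(−0.8400) = 1.29513
Multiply by the mixture weights:
  P(Z=A)·f_A = 0.12 × 0.69952 = 0.0839424
  P(Z=B)·f_B = 0.88 × 1.29513 = 1.13972
Denominator: 0.0839424 + 1.13972 = 1.22366
P(Cluster A | 0.28) ≈ 0.069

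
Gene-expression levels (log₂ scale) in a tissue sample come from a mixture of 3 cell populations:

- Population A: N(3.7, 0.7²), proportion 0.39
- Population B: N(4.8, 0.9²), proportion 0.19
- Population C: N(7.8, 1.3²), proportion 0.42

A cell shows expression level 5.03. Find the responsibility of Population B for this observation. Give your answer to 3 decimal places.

P(component k | x) = P(Z=k)·f_k(x) / marginal(x), where marginal(x) = Σ_j P(Z=j)·f_j(x).
Normal densities:
  p_A = (1/(0.7·√(2π)))·exp(−(5.03−3.7)²/(2·0.7²)) = 0.569918·exp(-1.80500) = 0.0937369
  p_B = (1/(0.9·√(2π)))·exp(−(5.03−4.8)²/(2·0.9²)) = 0.443269·exp(-0.03265) = 0.429028
  p_C = (1/(1.3·√(2π)))·exp(−(5.03−7.8)²/(2·1.3²)) = 0.306879·exp(-2.27009) = 0.0317015
Unnormalised posteriors:
  P(Z=A)·p_A = 0.39 × 0.0937369 = 0.0365574
  P(Z=B)·p_B = 0.19 × 0.429028 = 0.0815154
  P(Z=C)·p_C = 0.42 × 0.0317015 = 0.0133146
Sum: 0.0365574 + 0.0815154 + 0.0133146 = 0.131387
P(Population B | data) ≈ 0.620

0.620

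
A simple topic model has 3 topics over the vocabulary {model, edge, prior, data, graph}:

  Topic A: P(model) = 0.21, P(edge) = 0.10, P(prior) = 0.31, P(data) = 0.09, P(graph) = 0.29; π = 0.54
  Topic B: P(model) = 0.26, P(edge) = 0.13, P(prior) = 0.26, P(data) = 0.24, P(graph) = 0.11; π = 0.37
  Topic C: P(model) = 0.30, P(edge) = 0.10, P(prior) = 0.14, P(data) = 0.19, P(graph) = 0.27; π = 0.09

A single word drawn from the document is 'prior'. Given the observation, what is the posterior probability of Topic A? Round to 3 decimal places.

0.606

The responsibility of component k is π_k f_k(x) divided by Σ_j π_j f_j(x).
Evaluate each component's likelihood at the observed value:
  L_A = 0.31
  L_B = 0.26
  L_C = 0.14
Unnormalised posteriors:
  π_A·L_A = 0.54 × 0.31 = 0.1674
  π_B·L_B = 0.37 × 0.26 = 0.0962
  π_C·L_C = 0.09 × 0.14 = 0.0126
Evidence: 0.1674 + 0.0962 + 0.0126 = 0.2762
Responsibility of Topic A: 0.1674 / 0.2762 ≈ 0.606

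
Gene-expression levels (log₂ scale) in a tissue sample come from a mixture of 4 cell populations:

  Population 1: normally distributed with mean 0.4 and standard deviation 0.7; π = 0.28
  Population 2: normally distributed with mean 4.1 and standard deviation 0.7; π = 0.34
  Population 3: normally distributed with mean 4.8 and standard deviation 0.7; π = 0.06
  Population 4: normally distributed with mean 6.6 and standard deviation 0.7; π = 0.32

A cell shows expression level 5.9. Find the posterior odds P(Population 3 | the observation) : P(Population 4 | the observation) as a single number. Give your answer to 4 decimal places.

0.0899

Since P(k|x) ∝ π_k f_k(x), the posterior odds are π_i f_i(x) / (π_j f_j(x)).
Normal densities:
  L_1 = (1/(0.7·√(2π)))·exp(−(5.9−0.4)²/(2·0.7²)) = 0.569918·exp(-30.86735) = 2.24024e-14
  L_2 = (1/(0.7·√(2π)))·exp(−(5.9−4.1)²/(2·0.7²)) = 0.569918·exp(-3.30612) = 0.0208921
  L_3 = (1/(0.7·√(2π)))·exp(−(5.9−4.8)²/(2·0.7²)) = 0.569918·exp(-1.23469) = 0.165803
  L_4 = (1/(0.7·√(2π)))·exp(−(5.9−6.6)²/(2·0.7²)) = 0.569918·exp(-0.50000) = 0.345672
Posterior odds = (π_3·L_3) / (π_4·L_4) = (0.06·0.165803) / (0.32·0.345672) = 0.00994815 / 0.110615 ≈ 0.0899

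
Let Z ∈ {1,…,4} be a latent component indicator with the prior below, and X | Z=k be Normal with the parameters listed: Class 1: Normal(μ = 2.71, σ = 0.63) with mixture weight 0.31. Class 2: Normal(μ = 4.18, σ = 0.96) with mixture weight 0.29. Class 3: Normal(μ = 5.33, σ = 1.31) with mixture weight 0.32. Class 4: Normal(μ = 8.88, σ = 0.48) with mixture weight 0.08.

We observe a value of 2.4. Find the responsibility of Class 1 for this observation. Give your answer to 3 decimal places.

0.855

Posterior ∝ prior × likelihood, so P(k | x) ∝ π_k f_k(x); normalise over all components.
Component likelihoods at x = 2.4:
  p_1 = (1/(0.63·√(2π)))·exp(−(2.4−2.71)²/(2·0.63²)) = 0.633242·exp(-0.12106) = 0.561038
  p_2 = (1/(0.96·√(2π)))·exp(−(2.4−4.18)²/(2·0.96²)) = 0.415565·exp(-1.71897) = 0.0744905
  p_3 = (1/(1.31·√(2π)))·exp(−(2.4−5.33)²/(2·1.31²)) = 0.304536·exp(-2.50128) = 0.0249658
  p_4 = (1/(0.48·√(2π)))·exp(−(2.4−8.88)²/(2·0.48²)) = 0.831130·exp(-91.12500) = 2.21098e-40
Prior × likelihood for each component:
  π_1·p_1 = 0.31 × 0.561038 = 0.173922
  π_2·p_2 = 0.29 × 0.0744905 = 0.0216022
  π_3·p_3 = 0.32 × 0.0249658 = 0.00798906
  π_4·p_4 = 0.08 × 2.21098e-40 = 1.76878e-41
Sum: 0.173922 + 0.0216022 + 0.00798906 + 1.76878e-41 = 0.203513
P(Class 1 | 2.4) = 0.173922 / 0.203513 ≈ 0.855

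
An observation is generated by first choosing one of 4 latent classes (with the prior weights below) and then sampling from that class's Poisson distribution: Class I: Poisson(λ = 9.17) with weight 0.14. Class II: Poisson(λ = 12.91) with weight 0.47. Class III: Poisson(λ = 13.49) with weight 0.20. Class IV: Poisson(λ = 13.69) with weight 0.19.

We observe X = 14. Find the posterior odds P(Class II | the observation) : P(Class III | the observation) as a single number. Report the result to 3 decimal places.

2.269

Since P(k|x) ∝ P(Z=k) f_k(x), the posterior odds are P(Z=i) f_i(x) / (P(Z=j) f_j(x)).
Evaluate each component's likelihood at the observed value:
  p_I = e^(−9.17)·9.17^14/14! = 0.0355044
  p_II = e^(−12.91)·12.91^14/14! = 0.101348
  p_III = e^(−13.49)·13.49^14/14! = 0.104985
  p_IV = e^(−13.69)·13.69^14/14! = 0.105621
0.0476338 / 0.020997 ≈ 2.269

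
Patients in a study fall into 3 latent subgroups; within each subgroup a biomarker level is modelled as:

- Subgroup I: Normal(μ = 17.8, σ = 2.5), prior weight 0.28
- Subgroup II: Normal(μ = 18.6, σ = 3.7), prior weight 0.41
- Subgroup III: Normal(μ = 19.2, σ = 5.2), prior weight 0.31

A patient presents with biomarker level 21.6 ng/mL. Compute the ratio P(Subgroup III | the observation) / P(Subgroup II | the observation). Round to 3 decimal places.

The posterior odds equal the prior odds times the likelihood ratio: (P(Z=i)/P(Z=j))·(f_i(x)/f_j(x)).
Component likelihoods at x = 21.6 ng/mL:
  f_I = 0.0502659
  f_II = 0.0776163
  f_III = 0.0689685
Posterior odds = (P(Z=III)·f_III) / (P(Z=II)·f_II) = (0.31·0.0689685) / (0.41·0.0776163) = 0.0213802 / 0.0318227 ≈ 0.672

0.672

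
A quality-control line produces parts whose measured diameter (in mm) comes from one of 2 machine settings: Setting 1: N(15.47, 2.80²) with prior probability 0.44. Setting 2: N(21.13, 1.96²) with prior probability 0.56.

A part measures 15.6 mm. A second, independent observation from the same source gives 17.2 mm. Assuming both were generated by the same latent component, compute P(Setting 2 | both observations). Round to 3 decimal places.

0.008

By Bayes' theorem, P(k | x) = P(Z=k) f_k(x) / Σ_j P(Z=j) f_j(x).
Since both observations come from the same component, the likelihood for component k is f_k(x₁)·f_k(x₂).
  p_1 = [0.142326] × [0.117722] = 0.0167549
  p_2 = [0.00380244] × [0.0272664] = 0.000103679
Weight by the priors:
  P(Z=1)·p_1 = 0.44 × 0.0167549 = 0.00737213
  P(Z=2)·p_2 = 0.56 × 0.000103679 = 5.80601e-05
Normaliser: 0.00737213 + 5.80601e-05 = 0.00743019
P(Setting 2 | x₁, x₂) ≈ 0.008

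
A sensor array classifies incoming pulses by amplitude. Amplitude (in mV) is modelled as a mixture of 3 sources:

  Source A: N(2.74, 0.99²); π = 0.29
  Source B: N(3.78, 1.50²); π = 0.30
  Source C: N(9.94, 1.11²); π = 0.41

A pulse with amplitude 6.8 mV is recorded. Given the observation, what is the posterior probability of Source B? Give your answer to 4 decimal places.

0.7943

Apply Bayes' rule: the posterior for each component is proportional to its prior times its likelihood at x.
Component likelihoods at x = 6.8 mV:
  p_A = (1/(0.99·√(2π)))·exp(−(6.8−2.74)²/(2·0.99²)) = 0.402972·exp(-8.40914) = 8.97906e-05
  p_B = (1/(1.50·√(2π)))·exp(−(6.8−3.78)²/(2·1.50²)) = 0.265962·exp(-2.02676) = 0.0350437
  p_C = (1/(1.11·√(2π)))·exp(−(6.8−9.94)²/(2·1.11²)) = 0.359407·exp(-4.00114) = 0.0065753
Prior × likelihood for each component:
  P(Z=A)·p_A = 0.29 × 8.97906e-05 = 2.60393e-05
  P(Z=B)·p_B = 0.30 × 0.0350437 = 0.0105131
  P(Z=C)·p_C = 0.41 × 0.0065753 = 0.00269587
Evidence: 2.60393e-05 + 0.0105131 + 0.00269587 = 0.013235
P(Source B | the observation) ≈ 0.7943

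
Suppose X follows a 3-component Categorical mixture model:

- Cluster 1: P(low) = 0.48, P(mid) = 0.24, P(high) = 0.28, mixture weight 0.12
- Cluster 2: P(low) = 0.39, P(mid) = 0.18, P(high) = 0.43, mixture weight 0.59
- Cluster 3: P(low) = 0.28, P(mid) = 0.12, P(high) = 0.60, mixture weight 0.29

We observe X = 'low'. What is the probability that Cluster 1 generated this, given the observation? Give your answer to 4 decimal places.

Posterior ∝ prior × likelihood, so P(k | x) ∝ P(Z=k) f_k(x); normalise over all components.
Component likelihoods at x = 'low':
  f_1 = 0.48
  f_2 = 0.39
  f_3 = 0.28
Multiply by the mixture weights:
  P(Z=1)·f_1 = 0.12 × 0.48 = 0.0576
  P(Z=2)·f_2 = 0.59 × 0.39 = 0.2301
  P(Z=3)·f_3 = 0.29 × 0.28 = 0.0812
Evidence: 0.0576 + 0.2301 + 0.0812 = 0.3689
P(Cluster 1 | data) = 0.0576 / 0.3689 ≈ 0.1561

0.1561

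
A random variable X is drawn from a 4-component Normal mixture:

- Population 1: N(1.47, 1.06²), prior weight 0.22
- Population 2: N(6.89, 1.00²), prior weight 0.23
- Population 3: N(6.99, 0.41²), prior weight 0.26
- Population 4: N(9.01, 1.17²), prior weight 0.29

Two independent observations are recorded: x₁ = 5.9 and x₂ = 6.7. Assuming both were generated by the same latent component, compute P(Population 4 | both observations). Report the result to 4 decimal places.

The responsibility of component k is π_k f_k(x) divided by Σ_j π_j f_j(x).
Since both observations come from the same component, the likelihood for component k is f_k(x₁)·f_k(x₂).
  f_1 = [6.06584e-05] × [1.94704e-06] = 1.18104e-10
  f_2 = [0.24439] × [0.391806] = 0.0957536
  f_3 = [0.0284033] × [0.757684] = 0.0215207
  f_4 = [0.00996434] × [0.0485584] = 0.000483852
Prior × likelihood for each component:
  π_1·f_1 = 0.22 × 1.18104e-10 = 2.5983e-11
  π_2·f_2 = 0.23 × 0.0957536 = 0.0220233
  π_3·f_3 = 0.26 × 0.0215207 = 0.00559539
  π_4·f_4 = 0.29 × 0.000483852 = 0.000140317
Marginal: 2.5983e-11 + 0.0220233 + 0.00559539 + 0.000140317 = 0.027759
P(Population 4 | data) = 0.000140317 / 0.027759 ≈ 0.0051

0.0051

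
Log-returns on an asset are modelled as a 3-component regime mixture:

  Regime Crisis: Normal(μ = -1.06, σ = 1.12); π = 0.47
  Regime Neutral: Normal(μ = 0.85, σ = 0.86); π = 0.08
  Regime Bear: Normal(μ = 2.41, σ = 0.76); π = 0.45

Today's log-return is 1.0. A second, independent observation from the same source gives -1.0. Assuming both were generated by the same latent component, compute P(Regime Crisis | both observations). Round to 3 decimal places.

0.867

Apply Bayes' rule: the posterior for each component is proportional to its prior times its likelihood at x.
Since both observations come from the same component, the likelihood for component k is f_k(x₁)·f_k(x₂).
  f_Crisis = [0.065628] × [0.355688] = 0.0233431
  f_Neutral = [0.456884] × [0.0458736] = 0.0209589
  f_Bear = [0.0939021] × [2.23122e-05] = 2.09516e-06
Weight by the priors:
  π_Crisis·f_Crisis = 0.47 × 0.0233431 = 0.0109712
  π_Neutral·f_Neutral = 0.08 × 0.0209589 = 0.00167671
  π_Bear·f_Bear = 0.45 × 2.09516e-06 = 9.42822e-07
Evidence: 0.0109712 + 0.00167671 + 9.42822e-07 = 0.0126489
So the posterior for Regime Crisis is 0.0109712 / 0.0126489 ≈ 0.867.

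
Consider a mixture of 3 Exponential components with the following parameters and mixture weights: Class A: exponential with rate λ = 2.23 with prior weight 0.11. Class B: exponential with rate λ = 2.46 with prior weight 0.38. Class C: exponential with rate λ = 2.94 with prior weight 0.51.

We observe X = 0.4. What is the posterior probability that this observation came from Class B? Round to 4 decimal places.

P(component k | x) = π_k·f_k(x) / marginal(x), where marginal(x) = Σ_j π_j·f_j(x).
Evaluate each component's likelihood at the observed value:
  L_A = 0.913933
  L_B = 0.91958
  L_C = 0.90702
Prior × likelihood for each component:
  π_A·L_A = 0.11 × 0.913933 = 0.100533
  π_B·L_B = 0.38 × 0.91958 = 0.34944
  π_C·L_C = 0.51 × 0.90702 = 0.46258
Sum: 0.100533 + 0.34944 + 0.46258 = 0.912553
P(Class B | x) = 0.34944 / 0.912553 ≈ 0.3829

0.3829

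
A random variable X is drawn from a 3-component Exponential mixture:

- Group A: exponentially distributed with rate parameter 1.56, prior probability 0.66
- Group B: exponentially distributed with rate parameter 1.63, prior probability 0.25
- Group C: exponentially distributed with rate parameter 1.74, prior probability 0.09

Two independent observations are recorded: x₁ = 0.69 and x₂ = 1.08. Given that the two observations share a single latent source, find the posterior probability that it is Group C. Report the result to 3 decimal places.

0.083

Apply Bayes' rule: the posterior for each component is proportional to its prior times its likelihood at x.
Since both observations come from the same component, the likelihood for component k is f_k(x₁)·f_k(x₂).
  f_A = [1.56·e^(−1.56·0.69) = 1.56·e^(−1.0764) = 0.53168] × [0.289351] = 0.153842
  f_B = [1.63·e^(−1.63·0.69) = 1.63·e^(−1.1247) = 0.529342] × [0.280321] = 0.148386
  f_C = [1.74·e^(−1.74·0.69) = 1.74·e^(−1.2006) = 0.523764] × [0.265719] = 0.139174
Weight by the priors:
  w_A·f_A = 0.66 × 0.153842 = 0.101536
  w_B·f_B = 0.25 × 0.148386 = 0.0370964
  w_C·f_C = 0.09 × 0.139174 = 0.0125257
Denominator: 0.101536 + 0.0370964 + 0.0125257 = 0.151158
Responsibility of Group C: 0.0125257 / 0.151158 ≈ 0.083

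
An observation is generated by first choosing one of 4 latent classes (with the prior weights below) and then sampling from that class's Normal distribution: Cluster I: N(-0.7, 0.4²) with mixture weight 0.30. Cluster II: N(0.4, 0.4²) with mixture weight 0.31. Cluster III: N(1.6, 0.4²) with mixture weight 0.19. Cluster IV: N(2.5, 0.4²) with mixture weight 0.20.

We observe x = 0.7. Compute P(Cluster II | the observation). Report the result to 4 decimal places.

0.9368

The responsibility of component k is π_k f_k(x) divided by Σ_j π_j f_j(x).
Component likelihoods at x = 0.7:
  L_I = 0.00218171
  L_II = 0.752844
  L_III = 0.0793491
  L_IV = 3.99594e-05
Prior × likelihood for each component:
  π_I·L_I = 0.30 × 0.00218171 = 0.000654512
  π_II·L_II = 0.31 × 0.752844 = 0.233382
  π_III·L_III = 0.19 × 0.0793491 = 0.0150763
  π_IV·L_IV = 0.20 × 3.99594e-05 = 7.99187e-06
Denominator: 0.000654512 + 0.233382 + 0.0150763 + 7.99187e-06 = 0.24912
So the posterior for Cluster II is 0.233382 / 0.24912 ≈ 0.9368.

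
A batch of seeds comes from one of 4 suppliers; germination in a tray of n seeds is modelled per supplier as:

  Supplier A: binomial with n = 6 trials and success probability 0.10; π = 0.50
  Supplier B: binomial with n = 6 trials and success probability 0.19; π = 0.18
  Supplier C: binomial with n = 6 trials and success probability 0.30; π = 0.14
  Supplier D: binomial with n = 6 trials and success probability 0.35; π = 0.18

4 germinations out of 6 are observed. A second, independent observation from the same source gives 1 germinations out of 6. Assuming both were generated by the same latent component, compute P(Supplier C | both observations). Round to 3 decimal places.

The responsibility of component k is P(Z=k) f_k(x) divided by Σ_j P(Z=j) f_j(x).
Since both observations come from the same component, the likelihood for component k is f_k(x₁)·f_k(x₂).
  p_A = [C(6,4)·0.10^4·0.90^2 = 15·0.0001·0.81 = 0.001215] × [0.354294] = 0.000430467
  p_B = [C(6,4)·0.19^4·0.81^2 = 15·0.00130321·0.6561 = 0.0128255] × [0.397493] = 0.00509807
  p_C = [C(6,4)·0.30^4·0.70^2 = 15·0.0081·0.49 = 0.059535] × [0.302526] = 0.0180109
  p_D = [C(6,4)·0.35^4·0.65^2 = 15·0.0150062·0.4225 = 0.0951021] × [0.243661] = 0.0231727
Unnormalised posteriors:
  P(Z=A)·p_A = 0.50 × 0.000430467 = 0.000215234
  P(Z=B)·p_B = 0.18 × 0.00509807 = 0.000917652
  P(Z=C)·p_C = 0.14 × 0.0180109 = 0.00252152
  P(Z=D)·p_D = 0.18 × 0.0231727 = 0.00417108
Evidence: 0.000215234 + 0.000917652 + 0.00252152 + 0.00417108 = 0.00782549
P(Supplier C | x) ≈ 0.322

0.322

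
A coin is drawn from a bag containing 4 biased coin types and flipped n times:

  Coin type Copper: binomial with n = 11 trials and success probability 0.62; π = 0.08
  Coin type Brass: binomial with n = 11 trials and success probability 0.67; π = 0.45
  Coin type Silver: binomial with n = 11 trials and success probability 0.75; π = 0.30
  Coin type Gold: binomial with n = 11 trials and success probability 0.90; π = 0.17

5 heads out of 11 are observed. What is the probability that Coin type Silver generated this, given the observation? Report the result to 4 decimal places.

Apply Bayes' rule: the posterior for each component is proportional to its prior times its likelihood at x.
Evaluate each component's likelihood at the observed value:
  L_Copper = C(11,5)·0.62^5·0.38^6 = 462·0.0916133·0.00301094 = 0.127439
  L_Brass = C(11,5)·0.67^5·0.33^6 = 462·0.135013·0.00129147 = 0.0805563
  L_Silver = C(11,5)·0.75^5·0.25^6 = 462·0.237305·0.000244141 = 0.0267663
  L_Gold = C(11,5)·0.90^5·0.10^6 = 462·0.59049·1e-06 = 0.000272806
Weight by the priors:
  π_Copper·L_Copper = 0.08 × 0.127439 = 0.0101951
  π_Brass·L_Brass = 0.45 × 0.0805563 = 0.0362503
  π_Silver·L_Silver = 0.30 × 0.0267663 = 0.00802989
  π_Gold·L_Gold = 0.17 × 0.000272806 = 4.63771e-05
Evidence: 0.0101951 + 0.0362503 + 0.00802989 + 4.63771e-05 = 0.0545217
P(Coin type Silver | the observation) = 0.00802989 / 0.0545217 ≈ 0.1473

0.1473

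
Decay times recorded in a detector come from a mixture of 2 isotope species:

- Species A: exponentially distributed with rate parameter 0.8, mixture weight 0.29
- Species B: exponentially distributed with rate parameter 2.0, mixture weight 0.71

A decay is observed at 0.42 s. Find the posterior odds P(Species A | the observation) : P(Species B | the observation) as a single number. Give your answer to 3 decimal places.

Since P(k|x) ∝ P(Z=k) f_k(x), the posterior odds are P(Z=i) f_i(x) / (P(Z=j) f_j(x)).
Evaluate each component's likelihood at the observed value:
  L_A = 0.8·e^(−0.8·0.42) = 0.8·e^(−0.3360) = 0.571698
  L_B = 2.0·e^(−2.0·0.42) = 2.0·e^(−0.8400) = 0.863421
Odds = (0.29/0.71) × (0.571698/0.863421) = 0.408451 × 0.662132 ≈ 0.270

0.270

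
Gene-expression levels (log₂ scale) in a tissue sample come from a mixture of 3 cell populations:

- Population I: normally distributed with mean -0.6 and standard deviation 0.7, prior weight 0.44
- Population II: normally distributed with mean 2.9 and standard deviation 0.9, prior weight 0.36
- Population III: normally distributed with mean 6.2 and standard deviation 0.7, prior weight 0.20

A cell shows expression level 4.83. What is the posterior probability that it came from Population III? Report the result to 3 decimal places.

By Bayes' theorem, P(k | x) = π_k f_k(x) / Σ_j π_j f_j(x).
Component likelihoods at x = 4.83:
  L_I = (1/(0.7·√(2π)))·exp(−(4.83−-0.6)²/(2·0.7²)) = 0.569918·exp(-30.08663) = 4.8905e-14
  L_II = (1/(0.9·√(2π)))·exp(−(4.83−2.9)²/(2·0.9²)) = 0.443269·exp(-2.29932) = 0.0444718
  L_III = (1/(0.7·√(2π)))·exp(−(4.83−6.2)²/(2·0.7²)) = 0.569918·exp(-1.91520) = 0.0839556
Weight by the priors:
  π_I·L_I = 0.44 × 4.8905e-14 = 2.15182e-14
  π_II·L_II = 0.36 × 0.0444718 = 0.0160099
  π_III·L_III = 0.20 × 0.0839556 = 0.0167911
Denominator: 2.15182e-14 + 0.0160099 + 0.0167911 = 0.032801
P(Population III | data) ≈ 0.512

0.512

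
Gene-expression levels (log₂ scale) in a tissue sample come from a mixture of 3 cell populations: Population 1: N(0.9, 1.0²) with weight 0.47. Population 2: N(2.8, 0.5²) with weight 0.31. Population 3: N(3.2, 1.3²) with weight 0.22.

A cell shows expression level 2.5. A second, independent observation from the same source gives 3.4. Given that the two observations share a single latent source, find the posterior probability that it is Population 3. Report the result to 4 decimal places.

The responsibility of component k is π_k f_k(x) divided by Σ_j π_j f_j(x).
Since both observations come from the same component, the likelihood for component k is f_k(x₁)·f_k(x₂).
  L_1 = [0.110921] × [0.0175283] = 0.00194425
  L_2 = [0.666449] × [0.388372] = 0.25883
  L_3 = [0.265465] × [0.303268] = 0.0805071
Multiply by the mixture weights:
  π_1·L_1 = 0.47 × 0.00194425 = 0.000913799
  π_2·L_2 = 0.31 × 0.25883 = 0.0802374
  π_3·L_3 = 0.22 × 0.0805071 = 0.0177116
Evidence: 0.000913799 + 0.0802374 + 0.0177116 = 0.0988627
P(Population 3 | x₁,x₂) ≈ 0.1792

0.1792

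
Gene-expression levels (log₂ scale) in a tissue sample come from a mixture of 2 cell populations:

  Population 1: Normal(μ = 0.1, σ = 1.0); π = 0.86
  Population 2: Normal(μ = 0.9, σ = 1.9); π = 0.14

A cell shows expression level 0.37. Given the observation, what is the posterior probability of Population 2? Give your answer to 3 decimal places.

Posterior ∝ prior × likelihood, so P(k | x) ∝ w_k f_k(x); normalise over all components.
Normal densities:
  f_1 = 0.384663
  f_2 = 0.201957
Multiply by the mixture weights:
  w_1·f_1 = 0.86 × 0.384663 = 0.33081
  w_2·f_2 = 0.14 × 0.201957 = 0.028274
Marginal: 0.33081 + 0.028274 = 0.359084
Responsibility of Population 2: 0.028274 / 0.359084 ≈ 0.079

0.079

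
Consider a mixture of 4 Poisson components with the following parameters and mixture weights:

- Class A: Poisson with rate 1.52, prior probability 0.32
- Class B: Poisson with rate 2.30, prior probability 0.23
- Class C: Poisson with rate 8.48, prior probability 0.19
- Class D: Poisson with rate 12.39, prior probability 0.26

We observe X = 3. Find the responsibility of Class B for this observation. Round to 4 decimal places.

By Bayes' theorem, P(k | x) = w_k f_k(x) / Σ_j w_j f_j(x).
Evaluate each component's likelihood at the observed value:
  L_A = e^(−1.52)·1.52^3/3! = 0.128012
  L_B = e^(−2.30)·2.30^3/3! = 0.203308
  L_C = e^(−8.48)·8.48^3/3! = 0.0210969
  L_D = e^(−12.39)·12.39^3/3! = 0.00131872
Multiply by the mixture weights:
  w_A·L_A = 0.32 × 0.128012 = 0.040964
  w_B·L_B = 0.23 × 0.203308 = 0.0467609
  w_C·L_C = 0.19 × 0.0210969 = 0.00400842
  w_D·L_D = 0.26 × 0.00131872 = 0.000342868
Sum: 0.040964 + 0.0467609 + 0.00400842 + 0.000342868 = 0.0920761
P(Class B | the observation) ≈ 0.5079

0.5079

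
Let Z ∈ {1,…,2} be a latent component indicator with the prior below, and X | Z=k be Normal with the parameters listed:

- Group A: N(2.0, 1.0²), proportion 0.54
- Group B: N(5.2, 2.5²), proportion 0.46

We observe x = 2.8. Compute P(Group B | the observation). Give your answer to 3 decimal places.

The responsibility of component k is π_k f_k(x) divided by Σ_j π_j f_j(x).
Component likelihoods at x = 2.8:
  p_A = (1/(1.0·√(2π)))·exp(−(2.8−2.0)²/(2·1.0²)) = 0.398942·exp(-0.32000) = 0.289692
  p_B = (1/(2.5·√(2π)))·exp(−(2.8−5.2)²/(2·2.5²)) = 0.159577·exp(-0.46080) = 0.100658
Unnormalised posteriors:
  π_A·p_A = 0.54 × 0.289692 = 0.156433
  π_B·p_B = 0.46 × 0.100658 = 0.0463026
Denominator: 0.156433 + 0.0463026 = 0.202736
So the posterior for Group B is 0.0463026 / 0.202736 ≈ 0.228.

0.228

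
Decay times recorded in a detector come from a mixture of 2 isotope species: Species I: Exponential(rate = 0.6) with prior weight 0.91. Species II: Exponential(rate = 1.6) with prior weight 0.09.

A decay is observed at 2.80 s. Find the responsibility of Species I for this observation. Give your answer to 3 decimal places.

Apply Bayes' rule: the posterior for each component is proportional to its prior times its likelihood at x.
Component likelihoods at x = 2.80 s:
  p_I = 0.111824
  p_II = 0.0181335
Unnormalised posteriors:
  w_I·p_I = 0.91 × 0.111824 = 0.10176
  w_II·p_II = 0.09 × 0.0181335 = 0.00163201
Marginal: 0.10176 + 0.00163201 = 0.103392
P(Species I | data) = 0.10176 / 0.103392 ≈ 0.984

0.984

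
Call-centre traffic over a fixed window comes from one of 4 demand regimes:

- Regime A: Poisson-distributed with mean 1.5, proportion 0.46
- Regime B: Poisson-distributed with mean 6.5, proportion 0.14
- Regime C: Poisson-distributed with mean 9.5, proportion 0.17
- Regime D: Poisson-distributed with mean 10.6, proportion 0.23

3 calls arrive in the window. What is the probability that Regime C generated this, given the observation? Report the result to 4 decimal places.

0.0259

Posterior ∝ prior × likelihood, so P(k | x) ∝ π_k f_k(x); normalise over all components.
Component likelihoods at x = 3 calls:
  f_A = 0.125511
  f_B = 0.0688137
  f_C = 0.010696
  f_D = 0.00494589
Weight by the priors:
  π_A·f_A = 0.46 × 0.125511 = 0.0577349
  π_B·f_B = 0.14 × 0.0688137 = 0.00963391
  π_C·f_C = 0.17 × 0.010696 = 0.00181832
  π_D·f_D = 0.23 × 0.00494589 = 0.00113756
Normaliser: 0.0577349 + 0.00963391 + 0.00181832 + 0.00113756 = 0.0703247
So the posterior for Regime C is 0.00181832 / 0.0703247 ≈ 0.0259.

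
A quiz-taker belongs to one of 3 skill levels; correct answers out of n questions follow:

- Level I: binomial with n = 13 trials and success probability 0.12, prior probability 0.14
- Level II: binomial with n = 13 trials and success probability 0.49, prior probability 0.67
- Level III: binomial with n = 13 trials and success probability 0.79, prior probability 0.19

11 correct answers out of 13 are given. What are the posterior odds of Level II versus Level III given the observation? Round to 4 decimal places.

0.1087

Since P(k|x) ∝ P(Z=k) f_k(x), the posterior odds are P(Z=i) f_i(x) / (P(Z=j) f_j(x)).
Binomial probabilities:
  f_I = C(13,11)·0.12^11·0.88^2 = 78·7.43008e-11·0.7744 = 4.48801e-09
  f_II = C(13,11)·0.49^11·0.51^2 = 78·0.000390982·0.2601 = 0.00793217
  f_III = C(13,11)·0.79^11·0.21^2 = 78·0.0747994·0.0441 = 0.257295
Odds = (0.67/0.19) × (0.00793217/0.257295) = 3.52632 × 0.0308291 ≈ 0.1087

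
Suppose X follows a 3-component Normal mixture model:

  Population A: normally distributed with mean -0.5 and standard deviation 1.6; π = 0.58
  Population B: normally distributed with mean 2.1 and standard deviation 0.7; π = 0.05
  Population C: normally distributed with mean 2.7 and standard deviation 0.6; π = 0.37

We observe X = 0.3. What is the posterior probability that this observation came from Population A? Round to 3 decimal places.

P(component k | x) = π_k·f_k(x) / marginal(x), where marginal(x) = Σ_j π_j·f_j(x).
Evaluate each component's likelihood at the observed value:
  p_A = (1/(1.6·√(2π)))·exp(−(0.3−-0.5)²/(2·1.6²)) = 0.249339·exp(-0.12500) = 0.220041
  p_B = (1/(0.7·√(2π)))·exp(−(0.3−2.1)²/(2·0.7²)) = 0.569918·exp(-3.30612) = 0.0208921
  p_C = (1/(0.6·√(2π)))·exp(−(0.3−2.7)²/(2·0.6²)) = 0.664904·exp(-8.00000) = 0.00022305
Prior × likelihood for each component:
  π_A·p_A = 0.58 × 0.220041 = 0.127624
  π_B·p_B = 0.05 × 0.0208921 = 0.0010446
  π_C·p_C = 0.37 × 0.00022305 = 8.25286e-05
Marginal: 0.127624 + 0.0010446 + 8.25286e-05 = 0.128751
Responsibility of Population A: 0.127624 / 0.128751 ≈ 0.991

0.991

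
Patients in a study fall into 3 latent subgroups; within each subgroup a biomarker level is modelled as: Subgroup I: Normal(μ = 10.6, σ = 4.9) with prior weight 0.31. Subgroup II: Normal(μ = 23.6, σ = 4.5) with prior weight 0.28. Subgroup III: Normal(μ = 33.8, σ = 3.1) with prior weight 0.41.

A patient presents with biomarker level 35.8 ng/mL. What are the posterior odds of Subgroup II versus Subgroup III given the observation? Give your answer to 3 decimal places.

Since P(k|x) ∝ w_k f_k(x), the posterior odds are w_i f_i(x) / (w_j f_j(x)).
Component likelihoods at x = 35.8 ng/mL:
  f_I = (1/(4.9·√(2π)))·exp(−(35.8−10.6)²/(2·4.9²)) = 0.081417·exp(-13.22449) = 1.47025e-07
  f_II = (1/(4.5·√(2π)))·exp(−(35.8−23.6)²/(2·4.5²)) = 0.088654·exp(-3.67506) = 0.00224718
  f_III = (1/(3.1·√(2π)))·exp(−(35.8−33.8)²/(2·3.1²)) = 0.128691·exp(-0.20812) = 0.104512
0.000629211 / 0.0428498 ≈ 0.015

0.015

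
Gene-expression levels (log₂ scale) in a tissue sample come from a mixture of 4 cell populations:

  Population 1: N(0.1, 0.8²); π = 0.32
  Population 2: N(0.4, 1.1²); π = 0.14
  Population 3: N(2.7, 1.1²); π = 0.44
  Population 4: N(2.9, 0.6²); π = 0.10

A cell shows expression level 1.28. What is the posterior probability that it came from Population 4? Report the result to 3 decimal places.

By Bayes' theorem, P(k | x) = π_k f_k(x) / Σ_j π_j f_j(x).
Evaluate each component's likelihood at the observed value:
  f_1 = (1/(0.8·√(2π)))·exp(−(1.28−0.1)²/(2·0.8²)) = 0.498678·exp(-1.08781) = 0.168031
  f_2 = (1/(1.1·√(2π)))·exp(−(1.28−0.4)²/(2·1.1²)) = 0.362675·exp(-0.32000) = 0.263356
  f_3 = (1/(1.1·√(2π)))·exp(−(1.28−2.7)²/(2·1.1²)) = 0.362675·exp(-0.83322) = 0.157635
  f_4 = (1/(0.6·√(2π)))·exp(−(1.28−2.9)²/(2·0.6²)) = 0.664904·exp(-3.64500) = 0.0173682
Multiply by the mixture weights:
  π_1·f_1 = 0.32 × 0.168031 = 0.0537699
  π_2·f_2 = 0.14 × 0.263356 = 0.0368698
  π_3·f_3 = 0.44 × 0.157635 = 0.0693595
  π_4·f_4 = 0.10 × 0.0173682 = 0.00173682
Denominator: 0.0537699 + 0.0368698 + 0.0693595 + 0.00173682 = 0.161736
So the posterior for Population 4 is 0.00173682 / 0.161736 ≈ 0.011.

0.011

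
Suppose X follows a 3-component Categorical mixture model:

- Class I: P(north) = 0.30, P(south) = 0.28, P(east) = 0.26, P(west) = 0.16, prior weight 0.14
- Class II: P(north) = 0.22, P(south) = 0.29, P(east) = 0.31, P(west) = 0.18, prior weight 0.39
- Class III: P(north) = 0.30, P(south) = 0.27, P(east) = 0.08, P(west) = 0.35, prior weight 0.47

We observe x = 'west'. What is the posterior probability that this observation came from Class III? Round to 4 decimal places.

Apply Bayes' rule: the posterior for each component is proportional to its prior times its likelihood at x.
Component likelihoods at x = 'west':
  L_I = P(west | comp) = 0.16
  L_II = P(west | comp) = 0.18
  L_III = P(west | comp) = 0.35
Prior × likelihood for each component:
  P(Z=I)·L_I = 0.14 × 0.16 = 0.0224
  P(Z=II)·L_II = 0.39 × 0.18 = 0.0702
  P(Z=III)·L_III = 0.47 × 0.35 = 0.1645
Marginal: 0.0224 + 0.0702 + 0.1645 = 0.2571
So the posterior for Class III is 0.1645 / 0.2571 ≈ 0.6398.

0.6398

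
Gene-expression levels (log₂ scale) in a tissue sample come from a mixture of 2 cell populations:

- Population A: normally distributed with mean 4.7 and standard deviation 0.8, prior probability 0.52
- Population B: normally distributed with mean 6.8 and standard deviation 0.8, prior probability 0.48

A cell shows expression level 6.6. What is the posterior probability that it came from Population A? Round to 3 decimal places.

Apply Bayes' rule: the posterior for each component is proportional to its prior times its likelihood at x.
Evaluate each component's likelihood at the observed value:
  f_A = (1/(0.8·√(2π)))·exp(−(6.6−4.7)²/(2·0.8²)) = 0.498678·exp(-2.82031) = 0.0297149
  f_B = (1/(0.8·√(2π)))·exp(−(6.6−6.8)²/(2·0.8²)) = 0.498678·exp(-0.03125) = 0.483335
Prior × likelihood for each component:
  π_A·f_A = 0.52 × 0.0297149 = 0.0154517
  π_B·f_B = 0.48 × 0.483335 = 0.232001
Marginal: 0.0154517 + 0.232001 = 0.247453
Responsibility of Population A: 0.0154517 / 0.247453 ≈ 0.062

0.062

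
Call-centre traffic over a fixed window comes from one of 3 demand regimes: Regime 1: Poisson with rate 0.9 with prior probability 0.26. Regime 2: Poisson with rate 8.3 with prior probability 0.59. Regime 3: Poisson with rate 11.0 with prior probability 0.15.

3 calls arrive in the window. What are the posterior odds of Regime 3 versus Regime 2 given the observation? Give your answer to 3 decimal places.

0.040

Since P(k|x) ∝ P(Z=k) f_k(x), the posterior odds are P(Z=i) f_i(x) / (P(Z=j) f_j(x)).
Poisson probabilities:
  p_1 = 0.0493982
  p_2 = 0.0236831
  p_3 = 0.00370499
Posterior odds = (P(Z=3)·p_3) / (P(Z=2)·p_2) = (0.15·0.00370499) / (0.59·0.0236831) = 0.000555749 / 0.013973 ≈ 0.040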